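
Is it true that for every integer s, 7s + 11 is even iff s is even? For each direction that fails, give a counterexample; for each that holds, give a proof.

Neither direction holds.

(⇒) This fails: s = 7 gives 7s + 11 = 60, which is even, but 7 is odd, not even.

(⇐) This also fails: s = 0 is even, but 7s + 11 = 11 is odd, not even.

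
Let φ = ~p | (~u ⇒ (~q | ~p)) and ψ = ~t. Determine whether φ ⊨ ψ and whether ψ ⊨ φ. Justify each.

Forward direction. This fails. Under q = F, t = T, p = F, u = F, the left side is true but the right side is false.

Converse. This fails. Under q = T, t = F, p = T, u = F, the left side is false but the right side is true.

Both directions fail.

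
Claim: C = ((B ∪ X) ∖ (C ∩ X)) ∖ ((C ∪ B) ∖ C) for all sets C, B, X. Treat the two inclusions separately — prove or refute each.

Neither inclusion holds.

Forward inclusion. This inclusion fails. Take C = {1}, B = ∅, X = ∅; then 1 ∈ C but 1 ∉ ((B ∪ X) ∖ (C ∩ X)) ∖ ((C ∪ B) ∖ C).

Reverse inclusion. This inclusion fails. Take C = ∅, B = ∅, X = {1}; then 1 ∈ ((B ∪ X) ∖ (C ∩ X)) ∖ ((C ∪ B) ∖ C) but 1 ∉ C.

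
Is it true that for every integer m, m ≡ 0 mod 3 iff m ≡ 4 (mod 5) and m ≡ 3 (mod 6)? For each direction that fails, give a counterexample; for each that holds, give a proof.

Not equivalent: only (⇐) holds.

(⟹) This fails: m = 0 gives 0 ≡ 0 (mod 3) but 0 ≡ 0 (mod 5), so the conjunction on the right does not hold.

(⟸) Conversely, if m ≡ 4 (mod 5) and m ≡ 3 (mod 6), then by the Chinese remainder theorem m ≡ 9 (mod 30). Since 9 ≡ 0 (mod 3) and 3 ∣ 30, we get m ≡ 0 (mod 3).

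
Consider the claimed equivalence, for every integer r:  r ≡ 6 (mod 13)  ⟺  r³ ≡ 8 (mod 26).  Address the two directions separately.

(⇒) fails and (⇐) fails.

(→) This fails: take r = 19. Then 19 ≡ 6 (mod 13), but 19³ = 6859 ≡ 21 (mod 26), not 8.

(←) This fails: take r = 2. Then 2³ = 8 ≡ 8 (mod 26), yet 2 ≡ 2 (mod 13), not 6.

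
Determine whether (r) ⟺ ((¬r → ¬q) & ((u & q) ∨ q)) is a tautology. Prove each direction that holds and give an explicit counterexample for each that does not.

(→) This fails. Under q = F, r = T, u = F, the left side is true but the right side is false.

(←) Assume the antecedent. If q is true, the antecedent forces (q = T, r = T, u = F) or (q = T, r = T, u = T), and r holds there. If q is false, the antecedent cannot hold. Either way r holds.

Only the reverse direction holds.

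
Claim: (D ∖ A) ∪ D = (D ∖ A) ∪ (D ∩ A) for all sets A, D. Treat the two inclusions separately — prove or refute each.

(⊆) Let x ∈ (D ∖ A) ∪ D. Then either x ∈ D and x ∉ A; or x ∈ A ∩ D. In each case x ∈ (D ∖ A) ∪ (D ∩ A), so (D ∖ A) ∪ D ⊆ (D ∖ A) ∪ (D ∩ A).

(⊇) Let x ∈ (D ∖ A) ∪ (D ∩ A). Then either x ∈ D and x ∉ A; or x ∈ A ∩ D. In each case x ∈ (D ∖ A) ∪ D, so (D ∖ A) ∪ (D ∩ A) ⊆ (D ∖ A) ∪ D.

Both inclusions hold.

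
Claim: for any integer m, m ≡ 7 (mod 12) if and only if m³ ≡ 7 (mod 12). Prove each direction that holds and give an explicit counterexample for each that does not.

(⟸) Suppose m³ ≡ 7 (mod 12). The only residue r in {0, …, 11} with r³ ≡ 7 (mod 12) is r = 7, so m ≡ 7 (mod 12).

(⟹) Suppose m ≡ 7 (mod 12). Write m = 12j + 7. Then (12j + 7)³ = 1728j³ + 3024j² + 1764j + 343 = 12(144j³ + 252j² + 147j + 28) + 7, so m³ ≡ 7 (mod 12).

The biconditional holds.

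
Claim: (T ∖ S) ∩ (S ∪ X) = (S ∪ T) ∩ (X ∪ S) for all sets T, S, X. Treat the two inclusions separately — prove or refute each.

Forward inclusion. Let x ∈ (T ∖ S) ∩ (S ∪ X). Then x ∈ T ∩ X and x ∉ S, from which x ∈ (S ∪ T) ∩ (X ∪ S).

Reverse inclusion. This inclusion fails. Take T = ∅, S = {1}, X = ∅; then 1 ∈ (S ∪ T) ∩ (X ∪ S) but 1 ∉ (T ∖ S) ∩ (S ∪ X).

(⊆) holds; (⊇) fails.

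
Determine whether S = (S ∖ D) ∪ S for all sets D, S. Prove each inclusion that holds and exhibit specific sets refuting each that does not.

(⟹) Let x ∈ S. Then either x ∈ S and x ∉ D; or x ∈ D ∩ S. In each case x ∈ (S ∖ D) ∪ S, so S ⊆ (S ∖ D) ∪ S.

(⟸) Let x ∈ (S ∖ D) ∪ S. Then either x ∈ S and x ∉ D; or x ∈ D ∩ S. In each case x ∈ S, so (S ∖ D) ∪ S ⊆ S.

Both inclusions hold; the sets are equal.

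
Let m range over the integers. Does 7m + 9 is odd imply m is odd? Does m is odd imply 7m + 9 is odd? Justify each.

Neither implication holds.

(→) This fails: m = 4 gives 7m + 9 = 37, which is odd, but 4 is even, not odd.

(←) This also fails: m = 1 is odd, but 7m + 9 = 16 is even, not odd.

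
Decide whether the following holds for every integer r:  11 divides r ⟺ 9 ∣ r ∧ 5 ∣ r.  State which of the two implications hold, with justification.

(⇒) This fails: take r = 11. Certainly 11 ∣ 11, but 9 ∤ 11.

(⇐) This fails: take r = 45. Both 9 ∣ 45 and 5 ∣ 45, yet 45 is not a multiple of 11 (since 45 = 4·11 + 1), so 11 ∤ 45.

Neither implication holds.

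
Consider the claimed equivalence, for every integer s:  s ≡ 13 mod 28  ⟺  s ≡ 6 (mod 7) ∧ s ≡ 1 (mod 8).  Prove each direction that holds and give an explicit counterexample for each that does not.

Not equivalent: only (⇐) holds.

(←) If s ≡ 6 (mod 7) and s ≡ 1 (mod 8), then by the Chinese remainder theorem s ≡ 41 (mod 56). Since 41 ≡ 13 (mod 28) and 28 ∣ 56, we get s ≡ 13 (mod 28).

(→) This fails: s = 13 gives 13 ≡ 13 (mod 28) but 13 ≡ 5 (mod 8), so the conjunction on the right does not hold.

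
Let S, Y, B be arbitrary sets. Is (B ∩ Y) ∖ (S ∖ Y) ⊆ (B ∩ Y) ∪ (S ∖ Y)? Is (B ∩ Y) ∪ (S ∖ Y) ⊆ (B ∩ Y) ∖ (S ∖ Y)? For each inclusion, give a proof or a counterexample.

(⟹) Let x ∈ (B ∩ Y) ∖ (S ∖ Y). Then either x ∈ Y ∩ B and x ∉ S; or x ∈ S ∩ Y ∩ B. In each case x ∈ (B ∩ Y) ∪ (S ∖ Y), so (B ∩ Y) ∖ (S ∖ Y) ⊆ (B ∩ Y) ∪ (S ∖ Y).

(⟸) This inclusion fails. Take S = {1}, Y = ∅, B = ∅; then 1 ∈ (B ∩ Y) ∪ (S ∖ Y) but 1 ∉ (B ∩ Y) ∖ (S ∖ Y).

The sets are not equal: only the forward inclusion holds.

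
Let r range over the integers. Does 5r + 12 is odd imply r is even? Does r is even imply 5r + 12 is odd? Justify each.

(→) This fails: r = 1 gives 5r + 12 = 17, which is odd, but 1 is odd, not even.

(←) This also fails: r = 0 is even, but 5r + 12 = 12 is even, not odd.

Both directions fail.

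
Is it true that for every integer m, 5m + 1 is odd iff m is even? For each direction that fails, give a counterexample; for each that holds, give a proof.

(⟹) Suppose 5m + 1 is odd. Since 5 is odd, 5m and m have the same parity, so 5m + 1 ≡ m + 1 (mod 2). As 1 is odd, 5m + 1 is odd exactly when m is even. Thus m is even.

(⟸) Conversely, suppose m is even; write m = 2j. Then 5m + 1 = 5·(2j) + 1 = 2·5j + 1, which is odd.

Both directions hold; the statement is true.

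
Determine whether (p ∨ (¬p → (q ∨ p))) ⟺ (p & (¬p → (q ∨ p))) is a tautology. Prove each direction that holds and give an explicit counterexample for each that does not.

The forward direction fails; the converse holds.

[⇒] This fails. Under q = T, p = F, the left side is true but the right side is false.

[⇐] Assume the antecedent. If q is true, p ∨ (¬p → (q ∨ p)) reduces to true regardless of the other variables. If q is false, the antecedent forces (q = F, p = T), and p ∨ (¬p → (q ∨ p)) holds there. Either way p ∨ (¬p → (q ∨ p)) holds.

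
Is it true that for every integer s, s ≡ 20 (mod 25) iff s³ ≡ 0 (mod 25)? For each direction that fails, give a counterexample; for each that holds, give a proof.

The forward direction holds; the converse fails.

[⇒] Suppose s ≡ 20 (mod 25). Write s = 25j + 20. Then (25j + 20)³ = 15625j³ + 37500j² + 30000j + 8000 = 25(625j³ + 1500j² + 1200j + 320) + 0, so s³ ≡ 0 (mod 25).

[⇐] This fails: take s = 0. Then 0³ = 0 ≡ 0 (mod 25), yet 0 ≡ 0 (mod 25), not 20.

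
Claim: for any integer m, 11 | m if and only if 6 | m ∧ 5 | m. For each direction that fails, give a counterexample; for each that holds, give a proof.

(⇒) This fails: take m = 11. Certainly 11 ∣ 11, but 6 ∤ 11.

(⇐) This fails: take m = 30. Both 6 ∣ 30 and 5 ∣ 30, yet 30 is not a multiple of 11 (since 30 = 2·11 + 8), so 11 ∤ 30.

(⇒) fails and (⇐) fails.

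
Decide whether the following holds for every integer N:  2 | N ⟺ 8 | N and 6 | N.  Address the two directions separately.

(⇒) This fails: take N = 2. Certainly 2 ∣ 2, but 8 ∤ 2.

(⇐) Suppose 8 ∣ N and 6 ∣ N. Any common multiple of 8 and 6 is a multiple of their lcm; here lcm(8, 6) = 8·6/gcd(8, 6) = 48/2 = 24, so 24 ∣ N. Since 2 ∣ 24, it follows that 2 ∣ N.

(⇒) fails; (⇐) holds.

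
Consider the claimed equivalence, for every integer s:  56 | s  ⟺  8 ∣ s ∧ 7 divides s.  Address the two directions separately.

Both implications hold.

(⇐) Suppose 8 ∣ s and 7 ∣ s. Any common multiple of 8 and 7 is a multiple of their lcm; here gcd(8, 7) = 1, so lcm(8, 7) = 8·7 = 56, so 56 ∣ s.

(⇒) If 56 ∣ s, write s = 56q. Since 56 = 7·8, s = 8·(7q), so 8 ∣ s; and since 56 = 8·7, s = 7·(8q), so 7 ∣ s.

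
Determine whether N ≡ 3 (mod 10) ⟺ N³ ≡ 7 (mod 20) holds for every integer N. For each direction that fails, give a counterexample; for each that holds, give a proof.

The forward direction fails; the converse holds.

(⟹) This fails: take N = 13. Then 13 ≡ 3 (mod 10), but 13³ = 2197 ≡ 17 (mod 20), not 7.

(⟸) Conversely, the residues r modulo 20 with r³ ≡ 7 (mod 20) are exactly {3}, and each is ≡ 3 (mod 10).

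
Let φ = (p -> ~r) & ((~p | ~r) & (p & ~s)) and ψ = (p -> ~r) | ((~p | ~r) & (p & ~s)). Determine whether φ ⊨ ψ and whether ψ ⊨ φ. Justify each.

Not equivalent: only (⇒) holds.

(⇒) Assume the antecedent. If r is true, the antecedent cannot hold. If r is false, the consequent reduces to true regardless of the other variables. Either way the consequent holds.

(⇐) This fails. Under r = F, p = F, s = F, the left side is false but the right side is true.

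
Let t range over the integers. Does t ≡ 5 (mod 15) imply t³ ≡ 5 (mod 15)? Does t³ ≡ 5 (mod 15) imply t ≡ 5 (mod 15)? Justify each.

(⟹) Suppose t ≡ 5 (mod 15). Write t = 15j + 5. Then (15j + 5)³ = 3375j³ + 3375j² + 1125j + 125 = 15(225j³ + 225j² + 75j + 8) + 5, so t³ ≡ 5 (mod 15).

(⟸) Conversely, suppose t³ ≡ 5 (mod 15). The only residue r in {0, …, 14} with r³ ≡ 5 (mod 15) is r = 5, so t ≡ 5 (mod 15).

Both directions hold; the statement is true.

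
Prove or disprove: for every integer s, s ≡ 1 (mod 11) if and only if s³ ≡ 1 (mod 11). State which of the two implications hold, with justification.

Both directions hold; the statement is true.

(⇒) Suppose s ≡ 1 (mod 11). Write s = 11j + 1. Then (11j + 1)³ = 1331j³ + 363j² + 33j + 1 = 11(121j³ + 33j² + 3j) + 1, so s³ ≡ 1 (mod 11).

(⇐) For the converse, argue contrapositively. If s ≢ 1 (mod 11), then s is congruent to one of 0, 2, 3, 4, 5, 6, 7, 8, 9, 10 modulo 11, and these give s³ ≡ 0, 8, 5, 9, 4, 7, 2, 6, 3, 10 respectively — never 1.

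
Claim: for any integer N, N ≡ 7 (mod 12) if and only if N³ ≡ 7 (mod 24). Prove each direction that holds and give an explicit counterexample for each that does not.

Only the converse holds.

[⇒] This fails: take N = 19. Then 19 ≡ 7 (mod 12), but 19³ = 6859 ≡ 19 (mod 24), not 7.

[⇐] Conversely, the residues r modulo 24 with r³ ≡ 7 (mod 24) are exactly {7}, and each is ≡ 7 (mod 12).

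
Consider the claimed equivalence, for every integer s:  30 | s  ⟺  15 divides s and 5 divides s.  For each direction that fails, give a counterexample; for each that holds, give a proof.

(→) If 30 ∣ s, write s = 30q. Since 30 = 2·15, s = 15·(2q), so 15 ∣ s; and since 30 = 6·5, s = 5·(6q), so 5 ∣ s.

(←) This fails: take s = 15. Both 15 ∣ 15 and 5 ∣ 15, yet 15 is not a multiple of 30 (since 15 = 0·30 + 15), so 30 ∤ 15.

Only the forward implication holds.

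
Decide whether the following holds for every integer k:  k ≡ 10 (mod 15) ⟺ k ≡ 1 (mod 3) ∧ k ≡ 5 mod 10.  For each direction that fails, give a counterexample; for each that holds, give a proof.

(→) This fails: k = 10 gives 10 ≡ 10 (mod 15) but 10 ≡ 0 (mod 10), so the conjunction on the right does not hold.

(←) Conversely, if k ≡ 1 (mod 3) and k ≡ 5 (mod 10), then by the Chinese remainder theorem k ≡ 25 (mod 30). Since 25 ≡ 10 (mod 15) and 15 ∣ 30, we get k ≡ 10 (mod 15).

Only the reverse direction holds.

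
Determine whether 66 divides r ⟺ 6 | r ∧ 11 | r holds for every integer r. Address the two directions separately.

The biconditional holds.

(⟹) If 66 ∣ r, write r = 66q. Since 66 = 11·6, r = 6·(11q), so 6 ∣ r; and since 66 = 6·11, r = 11·(6q), so 11 ∣ r.

(⟸) Suppose 6 ∣ r and 11 ∣ r. Any common multiple of 6 and 11 is a multiple of their lcm; here gcd(6, 11) = 1, so lcm(6, 11) = 6·11 = 66, so 66 ∣ r.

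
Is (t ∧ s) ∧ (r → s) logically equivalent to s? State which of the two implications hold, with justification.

(→) Assume the antecedent. If r is true, the antecedent forces (r = T, s = T, t = T), and s holds there. If r is false, the antecedent forces (r = F, s = T, t = T), and s holds there. Either way s holds.

(←) This fails. Under r = F, s = T, t = F, the left side is false but the right side is true.

Not equivalent: only (⇒) holds.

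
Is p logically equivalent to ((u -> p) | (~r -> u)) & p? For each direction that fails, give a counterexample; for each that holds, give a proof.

The biconditional holds.

Converse. Assume the antecedent. If p is true, p reduces to true regardless of the other variables. If p is false, the antecedent cannot hold. Either way p holds.

Forward direction. Assume the antecedent. If p is true, ((u -> p) | (~r -> u)) & p reduces to true regardless of the other variables. If p is false, the antecedent cannot hold. Either way ((u -> p) | (~r -> u)) & p holds.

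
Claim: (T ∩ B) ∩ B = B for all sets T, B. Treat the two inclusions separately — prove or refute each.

The sets are not equal: only the forward inclusion holds.

(⊇) This inclusion fails. Take T = ∅, B = {1}; then 1 ∈ B but 1 ∉ (T ∩ B) ∩ B.

(⊆) Let x ∈ (T ∩ B) ∩ B. Then x ∈ T ∩ B, from which x ∈ B.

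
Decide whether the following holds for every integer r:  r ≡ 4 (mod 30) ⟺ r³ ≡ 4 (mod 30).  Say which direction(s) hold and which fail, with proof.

(⟸) Suppose r³ ≡ 4 (mod 30). The only residue r in {0, …, 29} with r³ ≡ 4 (mod 30) is r = 4, so r ≡ 4 (mod 30).

(⟹) Suppose r ≡ 4 (mod 30). Write r = 30j + 4. Then (30j + 4)³ = 27000j³ + 10800j² + 1440j + 64 = 30(900j³ + 360j² + 48j + 2) + 4, so r³ ≡ 4 (mod 30).

Equivalent; both directions hold.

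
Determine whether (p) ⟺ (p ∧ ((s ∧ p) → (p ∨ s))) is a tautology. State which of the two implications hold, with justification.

(⇒) Assume the antecedent. If s is true, the antecedent forces (s = T, p = T), and p ∧ ((s ∧ p) → (p ∨ s)) holds there. If s is false, the antecedent forces (s = F, p = T), and p ∧ ((s ∧ p) → (p ∨ s)) holds there. Either way p ∧ ((s ∧ p) → (p ∨ s)) holds.

(⇐) Assume the antecedent. If s is true, the antecedent forces (s = T, p = T), and p holds there. If s is false, the antecedent forces (s = F, p = T), and p holds there. Either way p holds.

Both directions hold.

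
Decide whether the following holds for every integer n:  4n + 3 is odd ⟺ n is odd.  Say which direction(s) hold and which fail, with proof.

Only the reverse direction holds.

(→) This fails: take n = 4. Then 4n + 3 = 19, which is odd, yet n = 4 is even, not odd.

(←) Suppose n is odd. Since 4 is even, 4n is even for every n, so 4n + 3 has the same parity as 3, which is odd. Hence 4n + 3 is odd.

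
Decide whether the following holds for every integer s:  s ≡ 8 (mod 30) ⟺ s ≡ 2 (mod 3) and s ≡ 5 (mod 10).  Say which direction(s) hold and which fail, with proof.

(⇒) fails and (⇐) fails.

(→) This fails: s = 8 gives 8 ≡ 8 (mod 30) but 8 ≡ 8 (mod 10), so the conjunction on the right does not hold.

(←) This fails: s = 5 satisfies both congruences on the right (5 ≡ 2 mod 3 and 5 ≡ 5 mod 10) yet 5 ≡ 5 (mod 30), not 8.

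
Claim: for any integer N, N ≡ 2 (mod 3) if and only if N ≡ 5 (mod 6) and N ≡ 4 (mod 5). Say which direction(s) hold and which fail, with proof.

Only the reverse direction holds.

[⇒] This fails: N = 2 gives 2 ≡ 2 (mod 3) but 2 ≡ 2 (mod 6), so the conjunction on the right does not hold.

[⇐] Conversely, if N ≡ 5 (mod 6) and N ≡ 4 (mod 5), then by the Chinese remainder theorem N ≡ 29 (mod 30). Since 29 ≡ 2 (mod 3) and 3 ∣ 30, we get N ≡ 2 (mod 3).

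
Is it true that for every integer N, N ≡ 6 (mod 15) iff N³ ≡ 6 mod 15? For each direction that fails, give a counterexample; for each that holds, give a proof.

[⇒] Suppose N ≡ 6 (mod 15). Write N = 15j + 6. Then (15j + 6)³ = 3375j³ + 4050j² + 1620j + 216 = 15(225j³ + 270j² + 108j + 14) + 6, so N³ ≡ 6 (mod 15).

[⇐] Conversely, suppose N³ ≡ 6 (mod 15). The only residue r in {0, …, 14} with r³ ≡ 6 (mod 15) is r = 6, so N ≡ 6 (mod 15).

Both directions hold; the statement is true.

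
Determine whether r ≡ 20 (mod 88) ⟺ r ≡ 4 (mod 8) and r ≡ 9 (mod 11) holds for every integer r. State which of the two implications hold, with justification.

Forward direction. Suppose r ≡ 20 (mod 88); write r = 88j + 20. Since 8 ∣ 88, reducing mod 8 gives r ≡ 20 ≡ 4 (mod 8); since 11 ∣ 88, reducing mod 11 gives r ≡ 20 ≡ 9 (mod 11).

Converse. If r ≡ 4 (mod 8) and r ≡ 9 (mod 11), then by the Chinese remainder theorem r ≡ 20 (mod 88). This is exactly r ≡ 20 (mod 88).

Both directions hold; the statement is true.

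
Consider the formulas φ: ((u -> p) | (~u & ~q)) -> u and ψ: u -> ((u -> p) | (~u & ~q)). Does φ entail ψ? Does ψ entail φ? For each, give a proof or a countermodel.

(⇒) fails and (⇐) fails.

[⇒] This fails. Under p = F, q = F, u = T, the left side is true but the right side is false.

[⇐] This fails. Under p = F, q = F, u = F, the left side is false but the right side is true.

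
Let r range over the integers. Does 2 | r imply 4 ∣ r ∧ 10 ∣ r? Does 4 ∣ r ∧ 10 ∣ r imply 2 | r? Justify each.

(→) This fails: take r = 2. Certainly 2 ∣ 2, but 4 ∤ 2.

(←) Suppose 4 ∣ r and 10 ∣ r. Any common multiple of 4 and 10 is a multiple of their lcm; here lcm(4, 10) = 4·10/gcd(4, 10) = 40/2 = 20, so 20 ∣ r. Since 2 ∣ 20, it follows that 2 ∣ r.

The forward direction fails; the converse holds.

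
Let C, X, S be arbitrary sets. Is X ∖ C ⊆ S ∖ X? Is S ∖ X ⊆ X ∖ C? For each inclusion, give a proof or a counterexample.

Both inclusions fail.

(⟹) This inclusion fails. Take C = ∅, X = {1}, S = ∅; then 1 ∈ X ∖ C but 1 ∉ S ∖ X.

(⟸) This inclusion fails. Take C = ∅, X = ∅, S = {1}; then 1 ∈ S ∖ X but 1 ∉ X ∖ C.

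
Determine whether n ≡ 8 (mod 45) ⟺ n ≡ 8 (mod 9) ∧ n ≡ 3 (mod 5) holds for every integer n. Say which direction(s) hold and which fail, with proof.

Equivalent; both directions hold.

(→) Suppose n ≡ 8 (mod 45); write n = 45j + 8. Since 9 ∣ 45, reducing mod 9 gives n ≡ 8 (mod 9); since 5 ∣ 45, reducing mod 5 gives n ≡ 8 ≡ 3 (mod 5).

(←) Conversely, if n ≡ 8 (mod 9) and n ≡ 3 (mod 5), then by the Chinese remainder theorem n ≡ 8 (mod 45). This is exactly n ≡ 8 (mod 45).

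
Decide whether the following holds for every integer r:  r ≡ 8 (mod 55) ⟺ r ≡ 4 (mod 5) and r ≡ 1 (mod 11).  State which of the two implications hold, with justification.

(⇒) fails and (⇐) fails.

(⟹) This fails: r = 8 gives 8 ≡ 8 (mod 55) but 8 ≡ 3 (mod 5), so the conjunction on the right does not hold.

(⟸) This fails: r = 34 satisfies both congruences on the right (34 ≡ 4 mod 5 and 34 ≡ 1 mod 11) yet 34 ≡ 34 (mod 55), not 8.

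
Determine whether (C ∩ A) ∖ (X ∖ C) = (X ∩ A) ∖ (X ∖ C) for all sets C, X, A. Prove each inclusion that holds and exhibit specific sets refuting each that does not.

Only the reverse inclusion holds.

(⟹) This inclusion fails. Take C = {1}, X = ∅, A = {1}; then 1 ∈ (C ∩ A) ∖ (X ∖ C) but 1 ∉ (X ∩ A) ∖ (X ∖ C).

(⟸) Let x ∈ (X ∩ A) ∖ (X ∖ C). Then x ∈ C ∩ X ∩ A, from which x ∈ (C ∩ A) ∖ (X ∖ C).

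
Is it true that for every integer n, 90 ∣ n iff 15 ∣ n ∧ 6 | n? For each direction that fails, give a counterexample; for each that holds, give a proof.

Only the forward implication holds.

(⟸) This fails: take n = 30. Both 15 ∣ 30 and 6 ∣ 30, yet 30 is not a multiple of 90 (since 30 = 0·90 + 30), so 90 ∤ 30.

(⟹) If 90 ∣ n, write n = 90q. Since 90 = 6·15, n = 15·(6q), so 15 ∣ n; and since 90 = 15·6, n = 6·(15q), so 6 ∣ n.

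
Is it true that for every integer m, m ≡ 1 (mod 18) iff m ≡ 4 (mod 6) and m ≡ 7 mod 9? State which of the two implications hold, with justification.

(⇒) fails and (⇐) fails.

(⟹) This fails: m = 1 gives 1 ≡ 1 (mod 18) but 1 ≡ 1 (mod 6), so the conjunction on the right does not hold.

(⟸) This fails: m = 16 satisfies both congruences on the right (16 ≡ 4 mod 6 and 16 ≡ 7 mod 9) yet 16 ≡ 16 (mod 18), not 1.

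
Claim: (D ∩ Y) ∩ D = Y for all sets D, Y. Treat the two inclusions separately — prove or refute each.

The sets are not equal: only the forward inclusion holds.

(⟹) Let x ∈ (D ∩ Y) ∩ D. Then x ∈ D ∩ Y, from which x ∈ Y.

(⟸) This inclusion fails. Take D = ∅, Y = {1}; then 1 ∈ Y but 1 ∉ (D ∩ Y) ∩ D.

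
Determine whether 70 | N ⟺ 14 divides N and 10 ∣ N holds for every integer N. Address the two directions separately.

Both directions hold; the statement is true.

[⇐] Suppose 14 ∣ N and 10 ∣ N. Any common multiple of 14 and 10 is a multiple of their lcm; here lcm(14, 10) = 14·10/gcd(14, 10) = 140/2 = 70, so 70 ∣ N.

[⇒] If 70 ∣ N, write N = 70q. Since 70 = 5·14, N = 14·(5q), so 14 ∣ N; and since 70 = 7·10, N = 10·(7q), so 10 ∣ N.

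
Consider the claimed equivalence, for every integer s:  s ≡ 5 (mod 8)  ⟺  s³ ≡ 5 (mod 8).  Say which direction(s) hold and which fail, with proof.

Converse. For the converse, argue contrapositively. If s ≢ 5 (mod 8), then s is congruent to one of 0, 1, 2, 3, 4, 6, 7 modulo 8, and these give s³ ≡ 0, 1, 0, 3, 0, 0, 7 respectively — never 5.

Forward direction. Suppose s ≡ 5 (mod 8). Write s = 8j + 5. Then (8j + 5)³ = 512j³ + 960j² + 600j + 125 = 8(64j³ + 120j² + 75j + 15) + 5, so s³ ≡ 5 (mod 8).

Equivalent; both directions hold.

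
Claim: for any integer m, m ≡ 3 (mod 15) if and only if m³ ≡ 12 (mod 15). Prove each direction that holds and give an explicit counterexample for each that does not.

[⇒] Suppose m ≡ 3 (mod 15). Write m = 15j + 3. Then (15j + 3)³ = 3375j³ + 2025j² + 405j + 27 = 15(225j³ + 135j² + 27j + 1) + 12, so m³ ≡ 12 (mod 15).

[⇐] Conversely, suppose m³ ≡ 12 (mod 15). The only residue r in {0, …, 14} with r³ ≡ 12 (mod 15) is r = 3, so m ≡ 3 (mod 15).

Both directions hold.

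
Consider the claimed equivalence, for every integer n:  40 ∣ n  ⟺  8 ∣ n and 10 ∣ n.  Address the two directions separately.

Both directions hold.

Converse. Suppose 8 ∣ n and 10 ∣ n. Any common multiple of 8 and 10 is a multiple of their lcm; here lcm(8, 10) = 8·10/gcd(8, 10) = 80/2 = 40, so 40 ∣ n.

Forward direction. If 40 ∣ n, write n = 40q. Since 40 = 5·8, n = 8·(5q), so 8 ∣ n; and since 40 = 4·10, n = 10·(4q), so 10 ∣ n.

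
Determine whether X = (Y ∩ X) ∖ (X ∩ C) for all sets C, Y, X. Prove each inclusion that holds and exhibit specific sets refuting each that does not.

(⟹) This inclusion fails. Take C = ∅, Y = ∅, X = {1}; then 1 ∈ X but 1 ∉ (Y ∩ X) ∖ (X ∩ C).

(⟸) Let x ∈ (Y ∩ X) ∖ (X ∩ C). Then x ∈ Y ∩ X and x ∉ C, from which x ∈ X.

Only the reverse inclusion holds.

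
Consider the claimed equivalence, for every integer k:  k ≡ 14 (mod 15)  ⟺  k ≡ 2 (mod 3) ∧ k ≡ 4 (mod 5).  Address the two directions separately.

Both implications hold.

(→) Suppose k ≡ 14 (mod 15); write k = 15j + 14. Since 3 ∣ 15, reducing mod 3 gives k ≡ 14 ≡ 2 (mod 3); since 5 ∣ 15, reducing mod 5 gives k ≡ 14 ≡ 4 (mod 5).

(←) Conversely, if k ≡ 2 (mod 3) and k ≡ 4 (mod 5), then by the Chinese remainder theorem k ≡ 14 (mod 15). This is exactly k ≡ 14 (mod 15).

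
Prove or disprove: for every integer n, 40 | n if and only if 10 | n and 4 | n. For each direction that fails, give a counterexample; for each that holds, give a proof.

Only the forward direction holds.

(→) If 40 ∣ n, write n = 40q. Since 40 = 4·10, n = 10·(4q), so 10 ∣ n; and since 40 = 10·4, n = 4·(10q), so 4 ∣ n.

(←) This fails: take n = 20. Both 10 ∣ 20 and 4 ∣ 20, yet 20 is not a multiple of 40 (since 20 = 0·40 + 20), so 40 ∤ 20.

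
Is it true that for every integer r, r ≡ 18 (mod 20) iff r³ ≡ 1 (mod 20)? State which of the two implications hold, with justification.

Forward direction. This fails: take r = 18. Then 18 ≡ 18 (mod 20), but 18³ = 5832 ≡ 12 (mod 20), not 1.

Converse. This fails: take r = 1. Then 1³ = 1 ≡ 1 (mod 20), yet 1 ≡ 1 (mod 20), not 18.

Both directions fail.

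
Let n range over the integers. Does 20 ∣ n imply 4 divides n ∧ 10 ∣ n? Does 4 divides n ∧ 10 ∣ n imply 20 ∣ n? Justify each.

Forward direction. If 20 ∣ n, write n = 20q. Since 20 = 5·4, n = 4·(5q), so 4 ∣ n; and since 20 = 2·10, n = 10·(2q), so 10 ∣ n.

Converse. Suppose 4 ∣ n and 10 ∣ n. Any common multiple of 4 and 10 is a multiple of their lcm; here lcm(4, 10) = 4·10/gcd(4, 10) = 40/2 = 20, so 20 ∣ n.

The biconditional holds.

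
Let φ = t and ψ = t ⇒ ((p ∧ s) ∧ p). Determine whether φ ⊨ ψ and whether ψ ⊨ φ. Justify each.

Neither direction holds.

(⇒) This fails. Under p = F, s = F, t = T, the left side is true but the right side is false.

(⇐) This fails. Under p = F, s = F, t = F, the left side is false but the right side is true.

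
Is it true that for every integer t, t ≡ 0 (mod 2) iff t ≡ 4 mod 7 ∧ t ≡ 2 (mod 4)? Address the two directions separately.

(⇒) This fails: t = 0 gives 0 ≡ 0 (mod 2) but 0 ≡ 0 (mod 7), so the conjunction on the right does not hold.

(⇐) Conversely, if t ≡ 4 (mod 7) and t ≡ 2 (mod 4), then by the Chinese remainder theorem t ≡ 18 (mod 28). Since 18 ≡ 0 (mod 2) and 2 ∣ 28, we get t ≡ 0 (mod 2).

(⇒) fails; (⇐) holds.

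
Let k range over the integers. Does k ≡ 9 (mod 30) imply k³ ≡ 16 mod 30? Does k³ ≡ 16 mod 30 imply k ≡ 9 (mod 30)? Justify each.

Neither implication holds.

(→) This fails: take k = 9. Then 9 ≡ 9 (mod 30), but 9³ = 729 ≡ 9 (mod 30), not 16.

(←) This fails: take k = 16. Then 16³ = 4096 ≡ 16 (mod 30), yet 16 ≡ 16 (mod 30), not 9.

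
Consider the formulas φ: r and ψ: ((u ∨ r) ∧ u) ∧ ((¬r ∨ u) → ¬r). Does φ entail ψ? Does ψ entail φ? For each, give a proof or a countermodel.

[⇒] This fails. Under r = T, u = F, the left side is true but the right side is false.

[⇐] This fails. Under r = F, u = T, the left side is false but the right side is true.

Neither direction holds.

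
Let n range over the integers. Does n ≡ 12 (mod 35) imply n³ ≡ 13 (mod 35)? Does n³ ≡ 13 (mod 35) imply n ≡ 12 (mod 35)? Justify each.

(⇒) Suppose n ≡ 12 (mod 35). Write n = 35j + 12. Then (35j + 12)³ = 42875j³ + 44100j² + 15120j + 1728 = 35(1225j³ + 1260j² + 432j + 49) + 13, so n³ ≡ 13 (mod 35).

(⇐) This fails: take n = 17. Then 17³ = 4913 ≡ 13 (mod 35), yet 17 ≡ 17 (mod 35), not 12.

(⇒) holds; (⇐) fails.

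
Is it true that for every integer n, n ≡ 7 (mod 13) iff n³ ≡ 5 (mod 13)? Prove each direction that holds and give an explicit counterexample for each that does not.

(→) Suppose n ≡ 7 (mod 13). Write n = 13j + 7. Then (13j + 7)³ = 2197j³ + 3549j² + 1911j + 343 = 13(169j³ + 273j² + 147j + 26) + 5, so n³ ≡ 5 (mod 13).

(←) This fails: take n = 8. Then 8³ = 512 ≡ 5 (mod 13), yet 8 ≡ 8 (mod 13), not 7.

Only the forward direction holds.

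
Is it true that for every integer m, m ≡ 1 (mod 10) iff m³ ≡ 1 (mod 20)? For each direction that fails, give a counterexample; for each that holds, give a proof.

Converse. The residues r modulo 20 with r³ ≡ 1 (mod 20) are exactly {1}, and each is ≡ 1 (mod 10).

Forward direction. This fails: take m = 11. Then 11 ≡ 1 (mod 10), but 11³ = 1331 ≡ 11 (mod 20), not 1.

Not equivalent: only (⇐) holds.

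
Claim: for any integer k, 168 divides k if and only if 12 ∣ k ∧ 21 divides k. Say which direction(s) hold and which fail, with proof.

(←) This fails: take k = 84. Both 12 ∣ 84 and 21 ∣ 84, yet 84 is not a multiple of 168 (since 84 = 0·168 + 84), so 168 ∤ 84.

(→) If 168 ∣ k, write k = 168q. Since 168 = 14·12, k = 12·(14q), so 12 ∣ k; and since 168 = 8·21, k = 21·(8q), so 21 ∣ k.

The forward direction holds; the converse fails.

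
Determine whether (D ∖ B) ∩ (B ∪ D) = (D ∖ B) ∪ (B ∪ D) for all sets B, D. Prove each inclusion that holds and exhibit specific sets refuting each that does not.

(⟹) Let x ∈ (D ∖ B) ∩ (B ∪ D). Then x ∈ D and x ∉ B, from which x ∈ (D ∖ B) ∪ (B ∪ D).

(⟸) This inclusion fails. Take B = {1}, D = ∅; then 1 ∈ (D ∖ B) ∪ (B ∪ D) but 1 ∉ (D ∖ B) ∩ (B ∪ D).

Only the forward inclusion holds.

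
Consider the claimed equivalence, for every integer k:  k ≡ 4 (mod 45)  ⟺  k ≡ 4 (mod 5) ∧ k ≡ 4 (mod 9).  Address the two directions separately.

Forward direction. Suppose k ≡ 4 (mod 45); write k = 45j + 4. Since 5 ∣ 45, reducing mod 5 gives k ≡ 4 (mod 5); since 9 ∣ 45, reducing mod 9 gives k ≡ 4 (mod 9).

Converse. If k ≡ 4 (mod 5) and k ≡ 4 (mod 9), then by the Chinese remainder theorem k ≡ 4 (mod 45). This is exactly k ≡ 4 (mod 45).

The biconditional holds.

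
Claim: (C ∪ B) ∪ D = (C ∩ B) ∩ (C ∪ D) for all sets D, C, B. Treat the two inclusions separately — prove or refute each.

Only the reverse inclusion holds.

(⊆) This inclusion fails. Take D = {1}, C = ∅, B = ∅; then 1 ∈ (C ∪ B) ∪ D but 1 ∉ (C ∩ B) ∩ (C ∪ D).

(⊇) Let x ∈ (C ∩ B) ∩ (C ∪ D). Then either x ∈ C ∩ B and x ∉ D; or x ∈ D ∩ C ∩ B. In each case x ∈ (C ∪ B) ∪ D, so (C ∩ B) ∩ (C ∪ D) ⊆ (C ∪ B) ∪ D.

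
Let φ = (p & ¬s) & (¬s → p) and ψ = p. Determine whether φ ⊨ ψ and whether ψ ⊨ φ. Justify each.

Only the forward direction holds.

(⇒) Assume the antecedent. If s is true, the antecedent cannot hold. If s is false, the antecedent forces (s = F, p = T), and p holds there. Either way p holds.

(⇐) This fails. Under s = T, p = T, the left side is false but the right side is true.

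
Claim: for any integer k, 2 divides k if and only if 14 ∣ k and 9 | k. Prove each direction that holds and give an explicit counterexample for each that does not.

[⇒] This fails: take k = 2. Certainly 2 ∣ 2, but 14 ∤ 2.

[⇐] Suppose 14 ∣ k and 9 ∣ k. Any common multiple of 14 and 9 is a multiple of their lcm; here gcd(14, 9) = 1, so lcm(14, 9) = 14·9 = 126, so 126 ∣ k. Since 2 ∣ 126, it follows that 2 ∣ k.

Only the reverse direction holds.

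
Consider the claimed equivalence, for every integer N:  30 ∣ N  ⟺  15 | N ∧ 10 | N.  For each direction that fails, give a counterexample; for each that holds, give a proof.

Both implications hold.

(⇒) If 30 ∣ N, write N = 30q. Since 30 = 2·15, N = 15·(2q), so 15 ∣ N; and since 30 = 3·10, N = 10·(3q), so 10 ∣ N.

(⇐) Suppose 15 ∣ N and 10 ∣ N. Any common multiple of 15 and 10 is a multiple of their lcm; here lcm(15, 10) = 15·10/gcd(15, 10) = 150/5 = 30, so 30 ∣ N.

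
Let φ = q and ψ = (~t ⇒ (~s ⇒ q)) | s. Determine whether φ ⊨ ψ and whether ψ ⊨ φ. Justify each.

(⇒) Assume the antecedent. If q is true, (~t ⇒ (~s ⇒ q)) | s reduces to true regardless of the other variables. If q is false, the antecedent cannot hold. Either way (~t ⇒ (~s ⇒ q)) | s holds.

(⇐) This fails. Under q = F, s = T, t = F, the left side is false but the right side is true.

Only the forward direction holds.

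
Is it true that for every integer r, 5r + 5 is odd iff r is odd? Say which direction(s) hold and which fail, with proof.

Both directions fail.

Forward direction. This fails: r = 0 gives 5r + 5 = 5, which is odd, but 0 is even, not odd.

Converse. This also fails: r = 5 is odd, but 5r + 5 = 30 is even, not odd.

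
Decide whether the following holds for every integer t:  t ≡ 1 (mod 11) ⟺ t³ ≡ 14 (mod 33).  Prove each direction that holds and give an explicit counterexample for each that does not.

Neither implication holds.

(→) This fails: take t = 1. Then 1 ≡ 1 (mod 11), but 1³ = 1 ≡ 1 (mod 33), not 14.

(←) This fails: take t = 20. Then 20³ = 8000 ≡ 14 (mod 33), yet 20 ≡ 9 (mod 11), not 1.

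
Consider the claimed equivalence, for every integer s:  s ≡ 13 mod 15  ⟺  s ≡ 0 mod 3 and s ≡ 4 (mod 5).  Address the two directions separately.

(→) This fails: s = 13 gives 13 ≡ 13 (mod 15) but 13 ≡ 1 (mod 3), so the conjunction on the right does not hold.

(←) This fails: s = 9 satisfies both congruences on the right (9 ≡ 0 mod 3 and 9 ≡ 4 mod 5) yet 9 ≡ 9 (mod 15), not 13.

Both directions fail.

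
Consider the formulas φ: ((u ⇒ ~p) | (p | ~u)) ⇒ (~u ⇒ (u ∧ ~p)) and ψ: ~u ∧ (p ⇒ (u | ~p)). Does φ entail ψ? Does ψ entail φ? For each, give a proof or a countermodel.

(⇒) fails and (⇐) fails.

(⇒) This fails. Under u = T, p = F, the left side is true but the right side is false.

(⇐) This fails. Under u = F, p = F, the left side is false but the right side is true.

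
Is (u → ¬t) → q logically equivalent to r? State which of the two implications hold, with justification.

(⇒) This fails. Under u = F, r = F, q = T, t = F, the left side is true but the right side is false.

(⇐) This fails. Under u = F, r = T, q = F, t = F, the left side is false but the right side is true.

Both directions fail.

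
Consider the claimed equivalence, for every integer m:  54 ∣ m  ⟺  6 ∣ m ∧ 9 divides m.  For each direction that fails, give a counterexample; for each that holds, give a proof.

Converse. This fails: take m = 18. Both 6 ∣ 18 and 9 ∣ 18, yet 18 is not a multiple of 54 (since 18 = 0·54 + 18), so 54 ∤ 18.

Forward direction. If 54 ∣ m, write m = 54q. Since 54 = 9·6, m = 6·(9q), so 6 ∣ m; and since 54 = 6·9, m = 9·(6q), so 9 ∣ m.

Not equivalent: only (⇒) holds.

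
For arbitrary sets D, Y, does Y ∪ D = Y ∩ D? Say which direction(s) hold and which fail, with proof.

Forward inclusion. This inclusion fails. Take D = {1}, Y = ∅; then 1 ∈ Y ∪ D but 1 ∉ Y ∩ D.

Reverse inclusion. Let x ∈ Y ∩ D. Then x ∈ D ∩ Y, from which x ∈ Y ∪ D.

(⊆) fails; (⊇) holds.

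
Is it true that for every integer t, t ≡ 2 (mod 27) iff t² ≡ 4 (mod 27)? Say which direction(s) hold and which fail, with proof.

(→) Suppose t ≡ 2 (mod 27). Write t = 27j + 2. Then (27j + 2)² = 729j² + 108j + 4 = 27(27j² + 4j) + 4, so t² ≡ 4 (mod 27).

(←) This fails: take t = 25. Then 25² = 625 ≡ 4 (mod 27), yet 25 ≡ 25 (mod 27), not 2.

Only the forward direction holds.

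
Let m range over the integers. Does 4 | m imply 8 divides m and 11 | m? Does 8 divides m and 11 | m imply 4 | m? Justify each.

Not equivalent: only (⇐) holds.

(⟹) This fails: take m = 4. Certainly 4 ∣ 4, but 8 ∤ 4.

(⟸) Suppose 8 ∣ m and 11 ∣ m. Any common multiple of 8 and 11 is a multiple of their lcm; here gcd(8, 11) = 1, so lcm(8, 11) = 8·11 = 88, so 88 ∣ m. Since 4 ∣ 88, it follows that 4 ∣ m.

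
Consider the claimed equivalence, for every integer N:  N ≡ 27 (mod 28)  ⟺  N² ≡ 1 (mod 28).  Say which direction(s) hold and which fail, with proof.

(⇒) holds; (⇐) fails.

(→) Suppose N ≡ 27 (mod 28). Write N = 28j + 27. Then (28j + 27)² = 784j² + 1512j + 729 = 28(28j² + 54j + 26) + 1, so N² ≡ 1 (mod 28).

(←) This fails: take N = 1. Then 1² = 1 ≡ 1 (mod 28), yet 1 ≡ 1 (mod 28), not 27.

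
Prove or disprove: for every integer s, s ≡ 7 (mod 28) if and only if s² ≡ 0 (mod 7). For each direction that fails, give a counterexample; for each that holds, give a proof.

(⟸) This fails: take s = 0. Then 0² = 0 ≡ 0 (mod 7), yet 0 ≡ 0 (mod 28), not 7.

(⟹) Suppose s ≡ 7 (mod 28). Then s² ≡ 7² = 49 (mod 28), and since 7 ∣ 28, also s² ≡ 0 (mod 7).

Only the forward direction holds.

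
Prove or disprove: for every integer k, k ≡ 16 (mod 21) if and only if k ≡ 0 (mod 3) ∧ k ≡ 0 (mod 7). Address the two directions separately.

Forward direction. This fails: k = 16 gives 16 ≡ 16 (mod 21) but 16 ≡ 1 (mod 3), so the conjunction on the right does not hold.

Converse. This fails: k = 0 satisfies both congruences on the right (0 ≡ 0 mod 3 and 0 ≡ 0 mod 7) yet 0 ≡ 0 (mod 21), not 16.

Neither direction holds.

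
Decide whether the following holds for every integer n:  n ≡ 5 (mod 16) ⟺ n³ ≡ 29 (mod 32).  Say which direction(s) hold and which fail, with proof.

The forward direction fails; the converse holds.

[⇐] The residues r modulo 32 with r³ ≡ 29 (mod 32) are exactly {5}, and each is ≡ 5 (mod 16).

[⇒] This fails: take n = 21. Then 21 ≡ 5 (mod 16), but 21³ = 9261 ≡ 13 (mod 32), not 29.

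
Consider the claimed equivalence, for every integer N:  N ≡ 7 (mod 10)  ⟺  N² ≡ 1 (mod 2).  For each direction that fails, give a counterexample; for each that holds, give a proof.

Only the forward implication holds.

(→) Suppose N ≡ 7 (mod 10). Then N² ≡ 7² = 49 (mod 10), and since 2 ∣ 10, also N² ≡ 1 (mod 2).

(←) This fails: take N = 1. Then 1² = 1 ≡ 1 (mod 2), yet 1 ≡ 1 (mod 10), not 7.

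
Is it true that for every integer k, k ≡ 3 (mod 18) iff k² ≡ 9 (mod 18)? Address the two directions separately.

Not equivalent: only (⇒) holds.

(→) Suppose k ≡ 3 (mod 18). Write k = 18j + 3. Then (18j + 3)² = 324j² + 108j + 9 = 18(18j² + 6j) + 9, so k² ≡ 9 (mod 18).

(←) This fails: take k = 9. Then 9² = 81 ≡ 9 (mod 18), yet 9 ≡ 9 (mod 18), not 3.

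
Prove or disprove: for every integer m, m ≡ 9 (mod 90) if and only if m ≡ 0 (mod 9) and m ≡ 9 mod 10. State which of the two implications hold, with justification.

(⇒) Suppose m ≡ 9 (mod 90); write m = 90j + 9. Since 9 ∣ 90, reducing mod 9 gives m ≡ 9 ≡ 0 (mod 9); since 10 ∣ 90, reducing mod 10 gives m ≡ 9 (mod 10).

(⇐) Conversely, if m ≡ 0 (mod 9) and m ≡ 9 (mod 10), then by the Chinese remainder theorem m ≡ 9 (mod 90). This is exactly m ≡ 9 (mod 90).

Both directions hold.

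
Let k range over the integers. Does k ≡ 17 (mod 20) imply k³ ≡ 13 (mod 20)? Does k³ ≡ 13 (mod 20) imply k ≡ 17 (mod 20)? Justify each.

(←) Suppose k³ ≡ 13 (mod 20). The only residue r in {0, …, 19} with r³ ≡ 13 (mod 20) is r = 17, so k ≡ 17 (mod 20).

(→) Suppose k ≡ 17 (mod 20). Write k = 20j + 17. Then (20j + 17)³ = 8000j³ + 20400j² + 17340j + 4913 = 20(400j³ + 1020j² + 867j + 245) + 13, so k³ ≡ 13 (mod 20).

Both directions hold.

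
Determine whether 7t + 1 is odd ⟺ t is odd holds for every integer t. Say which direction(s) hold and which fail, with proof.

(⟹) This fails: t = 2 gives 7t + 1 = 15, which is odd, but 2 is even, not odd.

(⟸) This also fails: t = 1 is odd, but 7t + 1 = 8 is even, not odd.

Neither direction holds.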